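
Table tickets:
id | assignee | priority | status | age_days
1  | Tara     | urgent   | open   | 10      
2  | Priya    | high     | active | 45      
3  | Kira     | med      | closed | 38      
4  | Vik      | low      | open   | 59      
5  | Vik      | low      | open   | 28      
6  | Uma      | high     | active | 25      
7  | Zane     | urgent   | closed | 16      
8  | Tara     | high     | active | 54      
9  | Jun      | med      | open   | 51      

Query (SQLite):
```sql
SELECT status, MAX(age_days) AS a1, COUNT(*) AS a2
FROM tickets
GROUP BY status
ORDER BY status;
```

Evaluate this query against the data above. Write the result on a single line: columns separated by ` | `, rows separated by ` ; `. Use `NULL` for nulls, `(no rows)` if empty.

Group tickets by status.
Per group compute: MAX(age_days), COUNT(*).
  active: ids {2, 6, 8} → MAX(age_days)=54, COUNT(*)=3
  closed: ids {3, 7} → MAX(age_days)=38, COUNT(*)=2
  open: ids {1, 4, 5, 9} → MAX(age_days)=59, COUNT(*)=4

active | 54 | 3 ; closed | 38 | 2 ; open | 59 | 4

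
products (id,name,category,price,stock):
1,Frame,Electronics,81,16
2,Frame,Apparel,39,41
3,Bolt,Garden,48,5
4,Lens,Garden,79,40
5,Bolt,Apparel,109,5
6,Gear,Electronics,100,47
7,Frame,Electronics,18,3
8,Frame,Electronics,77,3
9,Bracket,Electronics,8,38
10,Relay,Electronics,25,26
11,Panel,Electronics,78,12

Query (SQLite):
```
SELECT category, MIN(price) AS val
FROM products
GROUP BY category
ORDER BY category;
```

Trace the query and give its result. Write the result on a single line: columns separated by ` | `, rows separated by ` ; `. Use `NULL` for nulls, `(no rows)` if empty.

Apparel | 39 ; Electronics | 8 ; Garden | 48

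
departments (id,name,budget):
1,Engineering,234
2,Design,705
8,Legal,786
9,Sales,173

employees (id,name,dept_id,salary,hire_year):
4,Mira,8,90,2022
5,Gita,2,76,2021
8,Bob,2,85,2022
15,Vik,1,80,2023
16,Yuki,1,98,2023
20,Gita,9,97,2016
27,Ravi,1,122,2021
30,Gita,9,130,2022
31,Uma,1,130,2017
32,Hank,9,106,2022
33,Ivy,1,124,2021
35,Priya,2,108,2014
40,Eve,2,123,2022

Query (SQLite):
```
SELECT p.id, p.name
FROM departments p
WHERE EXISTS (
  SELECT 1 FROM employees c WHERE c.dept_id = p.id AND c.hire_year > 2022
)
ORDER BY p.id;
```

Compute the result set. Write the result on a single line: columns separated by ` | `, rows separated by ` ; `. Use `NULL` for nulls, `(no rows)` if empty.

For each departments row, check whether any employees with matching dept_id has hire_year > 2022.
Keep rows where that is true.

1 | Engineering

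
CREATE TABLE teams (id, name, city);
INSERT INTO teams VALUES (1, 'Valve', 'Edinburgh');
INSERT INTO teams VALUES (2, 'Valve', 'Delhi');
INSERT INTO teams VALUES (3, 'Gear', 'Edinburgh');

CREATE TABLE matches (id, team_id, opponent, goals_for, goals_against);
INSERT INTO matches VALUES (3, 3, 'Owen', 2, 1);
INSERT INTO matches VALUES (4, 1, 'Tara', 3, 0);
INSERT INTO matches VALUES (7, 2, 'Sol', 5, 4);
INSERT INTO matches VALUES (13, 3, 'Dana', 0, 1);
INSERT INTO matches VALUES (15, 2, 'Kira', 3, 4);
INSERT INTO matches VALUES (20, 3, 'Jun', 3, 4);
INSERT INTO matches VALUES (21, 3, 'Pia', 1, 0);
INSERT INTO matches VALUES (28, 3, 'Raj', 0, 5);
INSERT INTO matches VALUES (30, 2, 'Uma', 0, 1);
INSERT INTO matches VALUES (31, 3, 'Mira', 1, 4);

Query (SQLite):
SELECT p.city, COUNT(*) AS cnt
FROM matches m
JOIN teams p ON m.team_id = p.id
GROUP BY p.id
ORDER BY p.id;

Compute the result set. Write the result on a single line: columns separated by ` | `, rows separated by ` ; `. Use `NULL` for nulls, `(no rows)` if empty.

Edinburgh | 1 ; Delhi | 3 ; Edinburgh | 6

Join each matches row to its teams via team_id.
Group joined rows by teams.id; compute COUNT(*) per group.
  1: ids {4} → COUNT(*)=1
  2: ids {7, 15, 30} → COUNT(*)=3
  3: ids {3, 13, 20, 21, 28, 31} → COUNT(*)=6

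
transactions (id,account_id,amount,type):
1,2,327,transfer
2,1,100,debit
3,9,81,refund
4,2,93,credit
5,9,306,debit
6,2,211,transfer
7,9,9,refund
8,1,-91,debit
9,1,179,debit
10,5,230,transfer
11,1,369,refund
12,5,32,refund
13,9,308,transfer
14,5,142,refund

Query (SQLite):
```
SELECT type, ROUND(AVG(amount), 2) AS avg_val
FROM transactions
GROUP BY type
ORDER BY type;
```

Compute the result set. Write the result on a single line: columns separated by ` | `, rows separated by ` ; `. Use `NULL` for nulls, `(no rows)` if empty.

Partition transactions by type; compute ROUND(AVG(amount), 2) within each group.
  credit: ids {4} → ROUND(AVG(amount), 2)=93
  debit: ids {2, 5, 8, 9} → ROUND(AVG(amount), 2)=123.5
  refund: ids {3, 7, 11, 12, 14} → ROUND(AVG(amount), 2)=126.6
  transfer: ids {1, 6, 10, 13} → ROUND(AVG(amount), 2)=269

credit | 93 ; debit | 123.5 ; refund | 126.6 ; transfer | 269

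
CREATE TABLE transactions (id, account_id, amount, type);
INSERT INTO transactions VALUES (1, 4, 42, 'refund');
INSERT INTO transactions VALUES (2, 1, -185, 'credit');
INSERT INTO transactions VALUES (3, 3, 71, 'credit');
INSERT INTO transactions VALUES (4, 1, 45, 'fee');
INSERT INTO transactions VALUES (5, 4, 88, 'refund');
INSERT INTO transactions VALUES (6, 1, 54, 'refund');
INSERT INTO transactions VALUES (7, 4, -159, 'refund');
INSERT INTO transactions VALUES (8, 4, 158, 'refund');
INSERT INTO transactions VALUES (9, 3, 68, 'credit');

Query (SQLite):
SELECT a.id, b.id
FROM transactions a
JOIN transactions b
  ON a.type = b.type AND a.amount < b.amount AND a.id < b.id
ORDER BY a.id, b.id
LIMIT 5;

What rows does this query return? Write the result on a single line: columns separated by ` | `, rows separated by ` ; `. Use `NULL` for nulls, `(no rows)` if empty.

Pairs (a,b) with same type, a.amount < b.amount, a.id < b.id.
type groups: credit:{2,3,9} fee:{4} refund:{1,5,6,7,8}
Ordered by (a.id, b.id); first 5.

1 | 5 ; 1 | 6 ; 1 | 8 ; 2 | 3 ; 2 | 9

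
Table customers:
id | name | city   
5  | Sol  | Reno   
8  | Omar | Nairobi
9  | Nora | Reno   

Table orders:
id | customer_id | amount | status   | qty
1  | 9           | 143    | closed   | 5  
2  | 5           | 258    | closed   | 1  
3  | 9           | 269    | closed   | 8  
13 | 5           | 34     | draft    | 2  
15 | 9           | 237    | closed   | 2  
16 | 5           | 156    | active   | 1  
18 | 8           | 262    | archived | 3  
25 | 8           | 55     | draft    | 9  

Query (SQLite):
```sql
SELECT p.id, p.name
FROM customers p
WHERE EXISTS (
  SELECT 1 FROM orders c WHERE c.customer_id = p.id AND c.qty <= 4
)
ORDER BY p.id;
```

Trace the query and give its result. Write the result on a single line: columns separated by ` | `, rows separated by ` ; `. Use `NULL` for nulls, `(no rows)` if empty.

5 | Sol ; 8 | Omar ; 9 | Nora

For each customers row, check whether any orders with matching customer_id has qty <= 4.
Keep rows where that is true.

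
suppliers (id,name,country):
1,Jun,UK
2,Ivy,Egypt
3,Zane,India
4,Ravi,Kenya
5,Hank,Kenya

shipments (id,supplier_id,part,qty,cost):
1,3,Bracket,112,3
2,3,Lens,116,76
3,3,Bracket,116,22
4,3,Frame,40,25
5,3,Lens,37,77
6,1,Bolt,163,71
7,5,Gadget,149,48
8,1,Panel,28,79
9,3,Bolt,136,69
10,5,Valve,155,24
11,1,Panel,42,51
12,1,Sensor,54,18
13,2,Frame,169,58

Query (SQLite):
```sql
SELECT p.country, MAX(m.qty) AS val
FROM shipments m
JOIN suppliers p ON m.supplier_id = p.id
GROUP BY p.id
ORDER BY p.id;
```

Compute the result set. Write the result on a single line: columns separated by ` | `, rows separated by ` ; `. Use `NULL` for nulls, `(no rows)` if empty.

UK | 163 ; Egypt | 169 ; India | 136 ; Kenya | 155

Join each shipments row to its suppliers via supplier_id.
Group joined rows by suppliers.id; compute MAX(m.qty) per group.
  1: ids {6, 8, 11, 12} → MAX(m.qty)=163
  2: ids {13} → MAX(m.qty)=169
  3: ids {1, 2, 3, 4, 5, 9} → MAX(m.qty)=136
  5: ids {7, 10} → MAX(m.qty)=155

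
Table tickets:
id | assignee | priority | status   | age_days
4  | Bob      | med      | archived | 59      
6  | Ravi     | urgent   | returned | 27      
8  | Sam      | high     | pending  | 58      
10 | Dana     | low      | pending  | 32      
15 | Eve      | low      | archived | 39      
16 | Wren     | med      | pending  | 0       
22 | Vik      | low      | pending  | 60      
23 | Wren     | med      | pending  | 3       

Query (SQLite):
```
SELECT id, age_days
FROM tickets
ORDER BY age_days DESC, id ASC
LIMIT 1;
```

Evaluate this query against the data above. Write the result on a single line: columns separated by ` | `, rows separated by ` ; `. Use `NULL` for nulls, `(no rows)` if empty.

22 | 60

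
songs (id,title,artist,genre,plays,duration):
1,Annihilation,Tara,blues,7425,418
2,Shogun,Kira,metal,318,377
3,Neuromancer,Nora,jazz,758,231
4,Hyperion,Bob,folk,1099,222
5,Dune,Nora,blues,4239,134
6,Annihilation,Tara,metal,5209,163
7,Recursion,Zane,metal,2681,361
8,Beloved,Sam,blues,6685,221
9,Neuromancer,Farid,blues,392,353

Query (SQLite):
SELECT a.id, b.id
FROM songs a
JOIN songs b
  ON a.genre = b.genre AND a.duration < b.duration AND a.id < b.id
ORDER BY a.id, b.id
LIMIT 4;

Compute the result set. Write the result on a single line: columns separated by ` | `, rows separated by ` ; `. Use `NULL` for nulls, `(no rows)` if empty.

Pairs (a,b) with same genre, a.duration < b.duration, a.id < b.id.
genre groups: blues:{1,5,8,9} folk:{4} jazz:{3} metal:{2,6,7}
Ordered by (a.id, b.id); first 4.

5 | 8 ; 5 | 9 ; 6 | 7 ; 8 | 9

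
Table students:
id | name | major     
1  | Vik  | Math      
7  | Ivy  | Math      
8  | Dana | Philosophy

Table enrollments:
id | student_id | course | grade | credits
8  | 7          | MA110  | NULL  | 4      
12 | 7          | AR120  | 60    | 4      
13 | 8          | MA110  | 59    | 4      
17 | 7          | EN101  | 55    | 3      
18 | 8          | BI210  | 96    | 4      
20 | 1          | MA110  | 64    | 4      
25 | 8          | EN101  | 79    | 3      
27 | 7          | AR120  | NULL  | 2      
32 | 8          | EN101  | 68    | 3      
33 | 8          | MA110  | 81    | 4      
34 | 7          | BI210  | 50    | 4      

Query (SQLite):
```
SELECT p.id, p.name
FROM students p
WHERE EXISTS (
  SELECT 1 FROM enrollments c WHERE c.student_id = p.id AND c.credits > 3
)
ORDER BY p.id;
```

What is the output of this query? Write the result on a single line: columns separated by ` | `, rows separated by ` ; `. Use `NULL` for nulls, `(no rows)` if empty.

For each students row, check whether any enrollments with matching student_id has credits > 3.
Keep rows where that is true.

1 | Vik ; 7 | Ivy ; 8 | Dana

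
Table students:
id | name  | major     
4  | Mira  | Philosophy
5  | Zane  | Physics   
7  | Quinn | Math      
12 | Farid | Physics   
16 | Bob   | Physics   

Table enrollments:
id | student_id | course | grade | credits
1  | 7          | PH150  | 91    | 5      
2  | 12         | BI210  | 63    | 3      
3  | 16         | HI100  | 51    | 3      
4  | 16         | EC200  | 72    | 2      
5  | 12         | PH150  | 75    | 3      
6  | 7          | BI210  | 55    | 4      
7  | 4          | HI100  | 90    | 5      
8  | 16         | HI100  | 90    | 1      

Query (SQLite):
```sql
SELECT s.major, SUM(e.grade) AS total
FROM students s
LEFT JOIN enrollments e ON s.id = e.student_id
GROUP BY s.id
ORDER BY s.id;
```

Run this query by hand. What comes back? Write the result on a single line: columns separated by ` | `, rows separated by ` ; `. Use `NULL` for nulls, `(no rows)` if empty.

Philosophy | 90 ; Physics | NULL ; Math | 146 ; Physics | 138 ; Physics | 213

LEFT JOIN keeps every students row; unmatched ones get NULL for enrollments columns.
Group by students.id and compute SUM(e.grade). SUM over an all-NULL group is NULL.
  4: ids {7} → SUM(e.grade)=90
  5: ids {—} → SUM(e.grade)=NULL
  7: ids {1, 6} → SUM(e.grade)=146
  12: ids {2, 5} → SUM(e.grade)=138
  16: ids {3, 4, 8} → SUM(e.grade)=213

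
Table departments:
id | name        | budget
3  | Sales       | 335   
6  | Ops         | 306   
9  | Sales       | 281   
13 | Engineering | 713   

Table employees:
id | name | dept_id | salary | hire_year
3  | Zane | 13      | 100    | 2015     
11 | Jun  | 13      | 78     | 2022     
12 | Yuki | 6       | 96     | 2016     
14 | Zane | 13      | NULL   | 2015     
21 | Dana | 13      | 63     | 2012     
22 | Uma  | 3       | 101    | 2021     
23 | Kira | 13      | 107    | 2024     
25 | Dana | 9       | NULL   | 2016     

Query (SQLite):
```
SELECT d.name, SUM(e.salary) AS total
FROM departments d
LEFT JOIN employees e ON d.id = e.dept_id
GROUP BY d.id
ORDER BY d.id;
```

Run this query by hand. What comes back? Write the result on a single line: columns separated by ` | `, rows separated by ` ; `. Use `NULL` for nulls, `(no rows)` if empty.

Sales | 101 ; Ops | 96 ; Sales | NULL ; Engineering | 348

LEFT JOIN keeps every departments row; unmatched ones get NULL for employees columns.
Group by departments.id and compute SUM(e.salary). SUM over an all-NULL group is NULL.
  3: ids {22} → SUM(e.salary)=101
  6: ids {12} → SUM(e.salary)=96
  9: ids {25} → SUM(e.salary)=NULL
  13: ids {3, 11, 14, 21, 23} → SUM(e.salary)=348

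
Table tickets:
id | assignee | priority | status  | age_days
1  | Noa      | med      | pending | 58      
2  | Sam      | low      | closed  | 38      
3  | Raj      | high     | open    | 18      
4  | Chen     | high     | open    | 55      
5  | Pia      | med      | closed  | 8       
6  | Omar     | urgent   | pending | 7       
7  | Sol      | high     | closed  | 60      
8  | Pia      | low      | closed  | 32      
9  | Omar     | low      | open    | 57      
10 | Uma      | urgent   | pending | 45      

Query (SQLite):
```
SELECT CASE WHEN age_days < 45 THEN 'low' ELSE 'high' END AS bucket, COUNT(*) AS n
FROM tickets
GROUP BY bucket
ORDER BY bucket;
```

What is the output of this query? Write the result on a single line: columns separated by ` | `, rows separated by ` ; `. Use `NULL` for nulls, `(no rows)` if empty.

Bucket rows by age_days < 45 → 'low' else 'high'; count each bucket.

high | 5 ; low | 5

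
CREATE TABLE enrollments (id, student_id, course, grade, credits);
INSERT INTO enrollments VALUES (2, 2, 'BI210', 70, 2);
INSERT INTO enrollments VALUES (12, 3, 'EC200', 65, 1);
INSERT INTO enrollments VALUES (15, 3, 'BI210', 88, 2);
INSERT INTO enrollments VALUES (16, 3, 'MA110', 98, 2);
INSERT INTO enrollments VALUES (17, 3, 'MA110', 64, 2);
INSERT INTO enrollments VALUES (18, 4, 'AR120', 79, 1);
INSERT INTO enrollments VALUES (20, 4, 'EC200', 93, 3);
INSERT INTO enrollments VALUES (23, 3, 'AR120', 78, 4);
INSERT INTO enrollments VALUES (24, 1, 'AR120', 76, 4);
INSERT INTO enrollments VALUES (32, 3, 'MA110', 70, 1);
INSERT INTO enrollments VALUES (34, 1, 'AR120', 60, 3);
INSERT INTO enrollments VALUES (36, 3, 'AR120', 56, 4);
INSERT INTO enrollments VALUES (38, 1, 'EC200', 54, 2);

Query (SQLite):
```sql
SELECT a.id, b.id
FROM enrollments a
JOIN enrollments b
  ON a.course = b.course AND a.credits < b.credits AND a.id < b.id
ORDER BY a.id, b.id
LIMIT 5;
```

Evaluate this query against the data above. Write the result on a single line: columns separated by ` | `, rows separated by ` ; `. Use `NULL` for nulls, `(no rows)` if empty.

Pairs (a,b) with same course, a.credits < b.credits, a.id < b.id.
course groups: AR120:{18,23,24,34,36} BI210:{2,15} EC200:{12,20,38} MA110:{16,17,32}
Ordered by (a.id, b.id); first 5.

12 | 20 ; 12 | 38 ; 18 | 23 ; 18 | 24 ; 18 | 34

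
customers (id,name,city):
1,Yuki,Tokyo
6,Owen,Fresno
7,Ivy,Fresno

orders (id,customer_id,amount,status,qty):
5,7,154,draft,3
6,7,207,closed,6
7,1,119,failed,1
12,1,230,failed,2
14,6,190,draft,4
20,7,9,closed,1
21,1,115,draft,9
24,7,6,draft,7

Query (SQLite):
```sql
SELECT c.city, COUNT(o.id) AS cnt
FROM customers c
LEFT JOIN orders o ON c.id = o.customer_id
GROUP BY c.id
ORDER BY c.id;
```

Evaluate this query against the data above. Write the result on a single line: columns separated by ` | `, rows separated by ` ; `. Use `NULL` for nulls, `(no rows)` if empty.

Tokyo | 3 ; Fresno | 1 ; Fresno | 4

LEFT JOIN keeps every customers row; unmatched ones get NULL for orders columns.
Group by customers.id and compute COUNT(o.id). COUNT(col) of an all-NULL group is 0.
  1: ids {7, 12, 21} → COUNT(o.id)=3
  6: ids {14} → COUNT(o.id)=1
  7: ids {5, 6, 20, 24} → COUNT(o.id)=4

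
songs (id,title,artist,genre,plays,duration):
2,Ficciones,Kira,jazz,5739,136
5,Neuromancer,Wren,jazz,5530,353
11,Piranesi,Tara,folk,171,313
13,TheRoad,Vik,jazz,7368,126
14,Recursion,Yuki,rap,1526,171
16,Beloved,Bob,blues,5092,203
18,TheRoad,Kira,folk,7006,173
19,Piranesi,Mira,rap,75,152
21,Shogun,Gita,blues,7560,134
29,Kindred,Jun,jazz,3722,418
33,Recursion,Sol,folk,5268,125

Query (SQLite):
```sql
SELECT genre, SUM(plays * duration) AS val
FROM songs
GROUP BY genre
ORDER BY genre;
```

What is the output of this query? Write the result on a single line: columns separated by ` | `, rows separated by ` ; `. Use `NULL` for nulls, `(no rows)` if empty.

blues | 2046716 ; folk | 1924061 ; jazz | 5216758 ; rap | 272346

For each row compute plays * duration.
Group by genre; take SUM of the expression per group.
  blues: ids {16, 21} → SUM(plays * duration)=2046716
  folk: ids {11, 18, 33} → SUM(plays * duration)=1924061
  jazz: ids {2, 5, 13, 29} → SUM(plays * duration)=5216758
  rap: ids {14, 19} → SUM(plays * duration)=272346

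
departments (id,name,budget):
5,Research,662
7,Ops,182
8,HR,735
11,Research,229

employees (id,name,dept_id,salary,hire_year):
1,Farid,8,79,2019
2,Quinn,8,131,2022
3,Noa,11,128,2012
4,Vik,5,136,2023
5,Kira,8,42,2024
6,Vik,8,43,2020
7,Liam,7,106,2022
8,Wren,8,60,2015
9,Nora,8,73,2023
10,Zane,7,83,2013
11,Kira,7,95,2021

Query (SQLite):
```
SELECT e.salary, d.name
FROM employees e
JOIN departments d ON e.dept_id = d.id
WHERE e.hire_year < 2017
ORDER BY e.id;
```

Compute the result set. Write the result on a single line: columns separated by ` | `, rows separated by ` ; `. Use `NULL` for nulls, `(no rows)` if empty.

Each employees row matches the departments row where dept_id = departments.id.
Then keep rows with e.hire_year < 2017.

128 | Research ; 60 | HR ; 83 | Ops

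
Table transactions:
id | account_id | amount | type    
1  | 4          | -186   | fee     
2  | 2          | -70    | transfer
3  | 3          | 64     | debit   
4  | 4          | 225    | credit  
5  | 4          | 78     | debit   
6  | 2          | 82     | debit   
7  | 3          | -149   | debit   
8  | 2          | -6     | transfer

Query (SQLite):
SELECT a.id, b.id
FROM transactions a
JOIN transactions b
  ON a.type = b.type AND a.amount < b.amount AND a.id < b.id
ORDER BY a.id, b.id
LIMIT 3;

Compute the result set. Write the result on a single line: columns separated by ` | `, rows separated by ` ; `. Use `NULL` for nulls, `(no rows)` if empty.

2 | 8 ; 3 | 5 ; 3 | 6

Pairs (a,b) with same type, a.amount < b.amount, a.id < b.id.
type groups: credit:{4} debit:{3,5,6,7} fee:{1} transfer:{2,8}
Ordered by (a.id, b.id); first 3.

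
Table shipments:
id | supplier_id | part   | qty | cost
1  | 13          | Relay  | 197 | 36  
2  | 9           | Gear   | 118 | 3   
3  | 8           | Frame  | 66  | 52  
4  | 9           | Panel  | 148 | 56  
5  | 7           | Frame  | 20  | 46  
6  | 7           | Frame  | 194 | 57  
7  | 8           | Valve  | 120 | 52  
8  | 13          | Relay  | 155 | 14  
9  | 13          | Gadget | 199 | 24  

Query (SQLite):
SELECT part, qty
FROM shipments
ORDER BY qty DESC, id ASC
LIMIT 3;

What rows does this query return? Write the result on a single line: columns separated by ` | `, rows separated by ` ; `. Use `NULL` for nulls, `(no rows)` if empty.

Gadget | 199 ; Relay | 197 ; Frame | 194

Sort by qty desc, tiebreak id asc: (199, id=9), (197, id=1), (194, id=6), (155, id=8), (148, id=4), (120, id=7) …. Take first 3.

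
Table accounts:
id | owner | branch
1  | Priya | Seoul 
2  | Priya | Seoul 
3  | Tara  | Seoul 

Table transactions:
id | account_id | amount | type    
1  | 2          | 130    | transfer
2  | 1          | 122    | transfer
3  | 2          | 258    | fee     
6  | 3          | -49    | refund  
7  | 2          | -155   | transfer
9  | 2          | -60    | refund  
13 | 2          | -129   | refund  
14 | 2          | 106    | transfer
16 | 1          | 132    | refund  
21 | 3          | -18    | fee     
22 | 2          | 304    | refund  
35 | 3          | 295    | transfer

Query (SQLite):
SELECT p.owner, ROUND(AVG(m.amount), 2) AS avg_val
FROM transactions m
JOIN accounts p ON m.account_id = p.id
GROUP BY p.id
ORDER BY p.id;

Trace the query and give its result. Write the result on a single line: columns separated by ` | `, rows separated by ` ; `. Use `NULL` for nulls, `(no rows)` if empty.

Priya | 127 ; Priya | 64.86 ; Tara | 76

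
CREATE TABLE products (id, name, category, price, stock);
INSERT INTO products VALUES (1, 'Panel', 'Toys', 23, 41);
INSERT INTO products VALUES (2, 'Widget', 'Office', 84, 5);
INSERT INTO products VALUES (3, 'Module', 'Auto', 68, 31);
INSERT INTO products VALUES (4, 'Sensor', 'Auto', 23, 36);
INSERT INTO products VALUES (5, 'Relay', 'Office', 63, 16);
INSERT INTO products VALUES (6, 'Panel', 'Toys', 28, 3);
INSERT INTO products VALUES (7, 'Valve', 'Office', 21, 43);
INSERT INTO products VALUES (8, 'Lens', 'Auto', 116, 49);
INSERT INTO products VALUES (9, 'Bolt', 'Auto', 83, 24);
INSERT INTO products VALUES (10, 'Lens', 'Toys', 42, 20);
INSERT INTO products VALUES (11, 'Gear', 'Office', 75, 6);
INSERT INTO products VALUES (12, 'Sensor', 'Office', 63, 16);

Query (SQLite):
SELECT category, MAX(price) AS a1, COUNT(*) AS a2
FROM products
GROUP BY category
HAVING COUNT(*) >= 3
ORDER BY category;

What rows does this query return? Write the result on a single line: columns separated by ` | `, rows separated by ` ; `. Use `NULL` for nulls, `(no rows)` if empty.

Group products by category.
Per group compute: MAX(price), COUNT(*).
HAVING: drop groups with fewer than 3 rows.
  Auto: ids {3, 4, 8, 9} → MAX(price)=116, COUNT(*)=4
  Office: ids {2, 5, 7, 11, 12} → MAX(price)=84, COUNT(*)=5
  Toys: ids {1, 6, 10} → MAX(price)=42, COUNT(*)=3

Auto | 116 | 4 ; Office | 84 | 5 ; Toys | 42 | 3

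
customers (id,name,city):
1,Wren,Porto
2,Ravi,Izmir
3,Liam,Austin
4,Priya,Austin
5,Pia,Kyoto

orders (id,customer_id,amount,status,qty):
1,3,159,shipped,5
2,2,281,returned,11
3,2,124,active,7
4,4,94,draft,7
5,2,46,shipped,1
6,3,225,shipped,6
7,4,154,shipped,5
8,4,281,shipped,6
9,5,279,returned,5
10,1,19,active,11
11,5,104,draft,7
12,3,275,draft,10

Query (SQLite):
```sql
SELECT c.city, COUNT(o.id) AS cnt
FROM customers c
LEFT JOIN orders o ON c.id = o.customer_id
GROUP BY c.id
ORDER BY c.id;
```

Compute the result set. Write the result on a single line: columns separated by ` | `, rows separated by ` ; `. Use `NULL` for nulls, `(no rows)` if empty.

Porto | 1 ; Izmir | 3 ; Austin | 3 ; Austin | 3 ; Kyoto | 2

LEFT JOIN keeps every customers row; unmatched ones get NULL for orders columns.
Group by customers.id and compute COUNT(o.id). COUNT(col) of an all-NULL group is 0.
  1: ids {10} → COUNT(o.id)=1
  2: ids {2, 3, 5} → COUNT(o.id)=3
  3: ids {1, 6, 12} → COUNT(o.id)=3
  4: ids {4, 7, 8} → COUNT(o.id)=3
  5: ids {9, 11} → COUNT(o.id)=2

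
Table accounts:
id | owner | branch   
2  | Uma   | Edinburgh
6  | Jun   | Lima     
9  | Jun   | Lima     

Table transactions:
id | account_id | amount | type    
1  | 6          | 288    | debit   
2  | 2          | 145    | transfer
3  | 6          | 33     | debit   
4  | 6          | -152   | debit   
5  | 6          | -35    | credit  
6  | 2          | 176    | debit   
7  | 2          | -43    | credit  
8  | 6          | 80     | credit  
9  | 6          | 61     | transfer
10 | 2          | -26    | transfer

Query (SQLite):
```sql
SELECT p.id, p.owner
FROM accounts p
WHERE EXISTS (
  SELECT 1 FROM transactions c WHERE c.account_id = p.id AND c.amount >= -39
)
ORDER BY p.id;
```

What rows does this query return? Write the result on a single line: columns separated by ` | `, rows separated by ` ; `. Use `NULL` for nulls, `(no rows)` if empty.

For each accounts row, check whether any transactions with matching account_id has amount >= -39.
Keep rows where that is true.

2 | Uma ; 6 | Jun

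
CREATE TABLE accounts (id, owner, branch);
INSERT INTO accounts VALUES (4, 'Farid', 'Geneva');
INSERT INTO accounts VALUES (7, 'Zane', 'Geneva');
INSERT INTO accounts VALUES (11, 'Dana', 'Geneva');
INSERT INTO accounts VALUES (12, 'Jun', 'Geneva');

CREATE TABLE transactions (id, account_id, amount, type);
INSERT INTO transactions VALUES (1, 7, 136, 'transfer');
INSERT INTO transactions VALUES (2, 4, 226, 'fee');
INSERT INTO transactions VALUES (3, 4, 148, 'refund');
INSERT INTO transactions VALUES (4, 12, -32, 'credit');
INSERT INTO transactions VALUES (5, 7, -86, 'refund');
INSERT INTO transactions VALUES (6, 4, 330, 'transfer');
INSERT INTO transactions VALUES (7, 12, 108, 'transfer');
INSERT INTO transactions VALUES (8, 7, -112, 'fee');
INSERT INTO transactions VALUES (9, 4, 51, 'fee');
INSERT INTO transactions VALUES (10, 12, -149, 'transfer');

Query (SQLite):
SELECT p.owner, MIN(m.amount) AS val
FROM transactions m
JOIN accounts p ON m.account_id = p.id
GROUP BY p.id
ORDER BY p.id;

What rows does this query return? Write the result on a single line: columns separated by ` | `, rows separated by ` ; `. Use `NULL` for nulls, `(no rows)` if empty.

Join each transactions row to its accounts via account_id.
Group joined rows by accounts.id; compute MIN(m.amount) per group.
  4: ids {2, 3, 6, 9} → MIN(m.amount)=51
  7: ids {1, 5, 8} → MIN(m.amount)=-112
  12: ids {4, 7, 10} → MIN(m.amount)=-149

Farid | 51 ; Zane | -112 ; Jun | -149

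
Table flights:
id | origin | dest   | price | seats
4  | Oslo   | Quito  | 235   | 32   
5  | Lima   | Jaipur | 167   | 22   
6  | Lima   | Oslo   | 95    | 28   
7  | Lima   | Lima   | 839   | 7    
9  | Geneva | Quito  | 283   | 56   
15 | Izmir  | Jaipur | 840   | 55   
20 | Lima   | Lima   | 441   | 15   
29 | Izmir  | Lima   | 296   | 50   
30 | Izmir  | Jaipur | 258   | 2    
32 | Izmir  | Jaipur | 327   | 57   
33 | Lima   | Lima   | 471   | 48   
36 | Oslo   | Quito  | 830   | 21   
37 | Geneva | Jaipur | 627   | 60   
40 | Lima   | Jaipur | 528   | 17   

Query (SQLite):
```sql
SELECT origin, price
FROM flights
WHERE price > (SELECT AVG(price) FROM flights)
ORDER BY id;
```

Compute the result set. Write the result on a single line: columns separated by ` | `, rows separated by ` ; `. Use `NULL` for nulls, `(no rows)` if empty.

Scalar subquery: AVG(price) over all flights rows = 445.5.
Keep rows where price > that value.

Lima | 839 ; Izmir | 840 ; Lima | 471 ; Oslo | 830 ; Geneva | 627 ; Lima | 528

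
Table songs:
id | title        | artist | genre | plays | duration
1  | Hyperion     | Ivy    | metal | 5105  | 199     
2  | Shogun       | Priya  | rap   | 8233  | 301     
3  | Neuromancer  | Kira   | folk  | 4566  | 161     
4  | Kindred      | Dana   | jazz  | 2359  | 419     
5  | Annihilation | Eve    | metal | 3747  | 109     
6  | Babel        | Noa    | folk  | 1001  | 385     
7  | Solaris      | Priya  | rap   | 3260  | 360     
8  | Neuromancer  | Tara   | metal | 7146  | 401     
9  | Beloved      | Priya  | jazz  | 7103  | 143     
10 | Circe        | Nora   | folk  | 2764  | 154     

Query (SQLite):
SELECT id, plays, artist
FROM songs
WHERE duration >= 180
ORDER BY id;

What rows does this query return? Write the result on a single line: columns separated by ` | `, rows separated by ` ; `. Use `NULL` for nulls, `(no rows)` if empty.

1 | 5105 | Ivy ; 2 | 8233 | Priya ; 4 | 2359 | Dana ; 6 | 1001 | Noa ; 7 | 3260 | Priya ; 8 | 7146 | Tara

duration >= 180: ids {1, 2, 4, 6, 7, 8}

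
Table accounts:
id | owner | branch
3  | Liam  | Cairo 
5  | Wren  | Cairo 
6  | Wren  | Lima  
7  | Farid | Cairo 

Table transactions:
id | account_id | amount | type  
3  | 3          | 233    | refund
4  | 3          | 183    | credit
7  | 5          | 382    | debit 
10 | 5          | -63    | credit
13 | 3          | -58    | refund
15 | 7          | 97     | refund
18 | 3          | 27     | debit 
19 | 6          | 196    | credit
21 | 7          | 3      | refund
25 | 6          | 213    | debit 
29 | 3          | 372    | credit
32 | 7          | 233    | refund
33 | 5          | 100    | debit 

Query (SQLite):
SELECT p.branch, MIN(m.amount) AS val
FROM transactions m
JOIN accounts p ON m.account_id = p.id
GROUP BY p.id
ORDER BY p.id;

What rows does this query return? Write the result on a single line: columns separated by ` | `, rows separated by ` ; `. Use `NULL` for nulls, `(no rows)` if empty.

Cairo | -58 ; Cairo | -63 ; Lima | 196 ; Cairo | 3

Join each transactions row to its accounts via account_id.
Group joined rows by accounts.id; compute MIN(m.amount) per group.
  3: ids {3, 4, 13, 18, 29} → MIN(m.amount)=-58
  5: ids {7, 10, 33} → MIN(m.amount)=-63
  6: ids {19, 25} → MIN(m.amount)=196
  7: ids {15, 21, 32} → MIN(m.amount)=3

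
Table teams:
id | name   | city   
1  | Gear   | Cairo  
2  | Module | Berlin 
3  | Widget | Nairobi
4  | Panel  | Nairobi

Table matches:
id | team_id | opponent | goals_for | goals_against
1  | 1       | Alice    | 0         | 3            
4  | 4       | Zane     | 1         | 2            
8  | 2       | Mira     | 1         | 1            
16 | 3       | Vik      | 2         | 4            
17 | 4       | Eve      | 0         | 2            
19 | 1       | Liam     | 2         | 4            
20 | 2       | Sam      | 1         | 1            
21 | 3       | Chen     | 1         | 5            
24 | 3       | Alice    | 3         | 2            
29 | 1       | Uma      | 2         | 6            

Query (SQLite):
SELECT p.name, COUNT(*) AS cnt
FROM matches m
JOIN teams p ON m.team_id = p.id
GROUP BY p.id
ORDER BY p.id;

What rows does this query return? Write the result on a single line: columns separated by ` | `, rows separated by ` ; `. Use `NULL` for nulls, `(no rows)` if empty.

Gear | 3 ; Module | 2 ; Widget | 3 ; Panel | 2

Join each matches row to its teams via team_id.
Group joined rows by teams.id; compute COUNT(*) per group.
  1: ids {1, 19, 29} → COUNT(*)=3
  2: ids {8, 20} → COUNT(*)=2
  3: ids {16, 21, 24} → COUNT(*)=3
  4: ids {4, 17} → COUNT(*)=2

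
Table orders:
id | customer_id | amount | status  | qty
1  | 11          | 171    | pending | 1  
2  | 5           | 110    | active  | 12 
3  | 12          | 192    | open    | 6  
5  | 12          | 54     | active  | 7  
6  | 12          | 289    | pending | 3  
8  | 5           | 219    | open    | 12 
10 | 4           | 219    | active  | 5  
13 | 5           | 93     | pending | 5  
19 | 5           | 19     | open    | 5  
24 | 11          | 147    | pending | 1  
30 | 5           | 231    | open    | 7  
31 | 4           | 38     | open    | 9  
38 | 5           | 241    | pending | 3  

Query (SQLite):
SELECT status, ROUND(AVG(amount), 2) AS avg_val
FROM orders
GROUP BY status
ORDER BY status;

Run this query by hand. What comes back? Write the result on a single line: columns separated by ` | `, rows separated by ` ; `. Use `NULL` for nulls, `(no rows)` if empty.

active | 127.67 ; open | 139.8 ; pending | 188.2

Partition orders by status; compute ROUND(AVG(amount), 2) within each group.
  active: ids {2, 5, 10} → ROUND(AVG(amount), 2)=127.67
  open: ids {3, 8, 19, 30, 31} → ROUND(AVG(amount), 2)=139.8
  pending: ids {1, 6, 13, 24, 38} → ROUND(AVG(amount), 2)=188.2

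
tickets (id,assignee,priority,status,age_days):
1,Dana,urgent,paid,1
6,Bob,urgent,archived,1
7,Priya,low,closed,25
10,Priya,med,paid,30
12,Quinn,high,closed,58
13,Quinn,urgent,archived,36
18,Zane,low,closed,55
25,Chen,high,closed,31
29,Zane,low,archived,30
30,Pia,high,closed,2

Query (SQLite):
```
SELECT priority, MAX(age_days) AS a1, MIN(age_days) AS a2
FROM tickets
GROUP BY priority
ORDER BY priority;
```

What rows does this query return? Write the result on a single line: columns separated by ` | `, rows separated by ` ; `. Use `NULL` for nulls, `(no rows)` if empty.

high | 58 | 2 ; low | 55 | 25 ; med | 30 | 30 ; urgent | 36 | 1

Group tickets by priority.
Per group compute: MAX(age_days), MIN(age_days).
  high: ids {12, 25, 30} → MAX(age_days)=58, MIN(age_days)=2
  low: ids {7, 18, 29} → MAX(age_days)=55, MIN(age_days)=25
  med: ids {10} → MAX(age_days)=30, MIN(age_days)=30
  urgent: ids {1, 6, 13} → MAX(age_days)=36, MIN(age_days)=1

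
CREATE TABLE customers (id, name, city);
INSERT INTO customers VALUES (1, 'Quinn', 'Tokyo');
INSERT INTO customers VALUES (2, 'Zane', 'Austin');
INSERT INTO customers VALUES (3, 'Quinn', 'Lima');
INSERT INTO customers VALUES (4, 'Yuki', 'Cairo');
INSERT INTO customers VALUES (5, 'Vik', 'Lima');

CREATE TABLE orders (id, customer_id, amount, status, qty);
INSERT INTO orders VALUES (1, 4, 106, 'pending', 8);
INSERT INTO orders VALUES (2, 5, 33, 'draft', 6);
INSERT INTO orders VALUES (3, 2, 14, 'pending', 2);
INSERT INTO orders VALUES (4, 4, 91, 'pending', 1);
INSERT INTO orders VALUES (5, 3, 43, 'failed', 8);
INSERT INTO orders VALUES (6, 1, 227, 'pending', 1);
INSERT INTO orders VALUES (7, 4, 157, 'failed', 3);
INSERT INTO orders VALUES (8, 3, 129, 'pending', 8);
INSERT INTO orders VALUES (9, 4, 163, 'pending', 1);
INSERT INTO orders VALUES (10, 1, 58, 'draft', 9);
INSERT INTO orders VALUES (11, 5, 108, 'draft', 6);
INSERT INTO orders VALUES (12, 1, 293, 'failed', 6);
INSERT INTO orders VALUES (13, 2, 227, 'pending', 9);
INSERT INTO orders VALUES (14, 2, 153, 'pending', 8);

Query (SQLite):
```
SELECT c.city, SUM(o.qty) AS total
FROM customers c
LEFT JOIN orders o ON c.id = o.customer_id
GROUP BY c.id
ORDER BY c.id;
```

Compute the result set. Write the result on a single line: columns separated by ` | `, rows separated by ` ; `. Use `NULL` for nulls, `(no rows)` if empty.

LEFT JOIN keeps every customers row; unmatched ones get NULL for orders columns.
Group by customers.id and compute SUM(o.qty). SUM over an all-NULL group is NULL.
  1: ids {6, 10, 12} → SUM(o.qty)=16
  2: ids {3, 13, 14} → SUM(o.qty)=19
  3: ids {5, 8} → SUM(o.qty)=16
  4: ids {1, 4, 7, 9} → SUM(o.qty)=13
  5: ids {2, 11} → SUM(o.qty)=12

Tokyo | 16 ; Austin | 19 ; Lima | 16 ; Cairo | 13 ; Lima | 12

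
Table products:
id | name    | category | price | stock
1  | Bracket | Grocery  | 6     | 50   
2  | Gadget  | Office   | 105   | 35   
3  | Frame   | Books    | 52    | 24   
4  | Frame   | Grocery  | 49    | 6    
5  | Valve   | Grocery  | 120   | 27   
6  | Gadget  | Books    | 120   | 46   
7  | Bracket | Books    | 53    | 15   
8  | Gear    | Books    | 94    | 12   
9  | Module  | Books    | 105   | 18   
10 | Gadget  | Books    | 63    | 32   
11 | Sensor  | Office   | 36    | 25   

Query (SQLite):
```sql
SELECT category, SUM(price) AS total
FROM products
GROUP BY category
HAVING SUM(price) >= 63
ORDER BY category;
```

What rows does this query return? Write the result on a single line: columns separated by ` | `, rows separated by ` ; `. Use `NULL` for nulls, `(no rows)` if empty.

Partition products by category; compute SUM(price) within each group.
HAVING: keep groups where SUM(price) >= 63.
  Books: ids {3, 6, 7, 8, 9, 10} → SUM(price)=487
  Grocery: ids {1, 4, 5} → SUM(price)=175
  Office: ids {2, 11} → SUM(price)=141

Books | 487 ; Grocery | 175 ; Office | 141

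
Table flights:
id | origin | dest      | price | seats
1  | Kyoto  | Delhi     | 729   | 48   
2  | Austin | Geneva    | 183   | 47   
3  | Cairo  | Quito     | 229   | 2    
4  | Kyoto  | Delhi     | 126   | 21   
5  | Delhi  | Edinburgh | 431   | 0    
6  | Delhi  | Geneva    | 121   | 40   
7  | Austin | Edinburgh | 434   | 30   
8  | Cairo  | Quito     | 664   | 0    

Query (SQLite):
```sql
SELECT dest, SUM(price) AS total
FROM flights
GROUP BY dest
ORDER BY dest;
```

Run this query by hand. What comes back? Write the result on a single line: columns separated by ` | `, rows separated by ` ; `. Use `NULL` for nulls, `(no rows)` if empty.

Delhi | 855 ; Edinburgh | 865 ; Geneva | 304 ; Quito | 893

Partition flights by dest; compute SUM(price) within each group.
  Delhi: ids {1, 4} → SUM(price)=855
  Edinburgh: ids {5, 7} → SUM(price)=865
  Geneva: ids {2, 6} → SUM(price)=304
  Quito: ids {3, 8} → SUM(price)=893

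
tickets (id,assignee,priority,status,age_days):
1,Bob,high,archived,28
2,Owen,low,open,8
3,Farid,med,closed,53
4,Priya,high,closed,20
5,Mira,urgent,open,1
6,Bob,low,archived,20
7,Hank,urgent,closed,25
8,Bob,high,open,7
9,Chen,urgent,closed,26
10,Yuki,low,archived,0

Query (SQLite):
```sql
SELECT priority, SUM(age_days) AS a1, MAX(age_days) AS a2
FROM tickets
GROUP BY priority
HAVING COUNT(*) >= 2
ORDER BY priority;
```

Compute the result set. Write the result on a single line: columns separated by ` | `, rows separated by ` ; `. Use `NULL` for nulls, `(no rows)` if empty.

high | 55 | 28 ; low | 28 | 20 ; urgent | 52 | 26

Group tickets by priority.
Per group compute: SUM(age_days), MAX(age_days).
HAVING: drop groups with fewer than 2 rows.
  high: ids {1, 4, 8} → SUM(age_days)=55, MAX(age_days)=28
  low: ids {2, 6, 10} → SUM(age_days)=28, MAX(age_days)=20
  med: ids {3} → SUM(age_days)=53, MAX(age_days)=53
  urgent: ids {5, 7, 9} → SUM(age_days)=52, MAX(age_days)=26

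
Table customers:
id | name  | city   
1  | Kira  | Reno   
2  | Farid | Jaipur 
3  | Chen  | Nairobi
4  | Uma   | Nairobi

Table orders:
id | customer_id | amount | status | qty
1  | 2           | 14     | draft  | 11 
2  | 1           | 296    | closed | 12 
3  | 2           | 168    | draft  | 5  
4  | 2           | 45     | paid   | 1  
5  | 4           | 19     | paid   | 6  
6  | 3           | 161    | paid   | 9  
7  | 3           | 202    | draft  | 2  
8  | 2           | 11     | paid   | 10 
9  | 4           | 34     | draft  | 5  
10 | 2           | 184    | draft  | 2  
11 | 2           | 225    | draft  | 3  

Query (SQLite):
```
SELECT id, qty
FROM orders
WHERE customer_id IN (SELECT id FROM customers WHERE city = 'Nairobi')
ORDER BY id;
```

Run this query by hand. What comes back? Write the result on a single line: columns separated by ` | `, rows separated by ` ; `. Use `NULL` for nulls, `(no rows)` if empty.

5 | 6 ; 6 | 9 ; 7 | 2 ; 9 | 5

Inner query: customers.id where city = 'Nairobi'.
Outer: keep orders rows whose customer_id is in that set.
Inner query → {3, 4}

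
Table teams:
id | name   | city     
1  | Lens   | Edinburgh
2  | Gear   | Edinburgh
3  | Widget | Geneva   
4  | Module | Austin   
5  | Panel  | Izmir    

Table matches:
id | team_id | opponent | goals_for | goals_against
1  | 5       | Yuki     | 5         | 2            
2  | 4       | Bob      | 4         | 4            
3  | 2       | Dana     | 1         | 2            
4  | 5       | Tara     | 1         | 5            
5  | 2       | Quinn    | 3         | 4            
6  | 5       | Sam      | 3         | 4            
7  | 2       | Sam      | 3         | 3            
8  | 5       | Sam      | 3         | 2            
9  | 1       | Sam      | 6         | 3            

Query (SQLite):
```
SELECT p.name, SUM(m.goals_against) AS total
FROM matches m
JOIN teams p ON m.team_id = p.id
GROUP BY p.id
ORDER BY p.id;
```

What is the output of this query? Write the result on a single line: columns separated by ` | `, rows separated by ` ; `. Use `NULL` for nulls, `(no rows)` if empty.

Lens | 3 ; Gear | 9 ; Module | 4 ; Panel | 13

Join each matches row to its teams via team_id.
Group joined rows by teams.id; compute SUM(m.goals_against) per group.
  1: ids {9} → SUM(m.goals_against)=3
  2: ids {3, 5, 7} → SUM(m.goals_against)=9
  4: ids {2} → SUM(m.goals_against)=4
  5: ids {1, 4, 6, 8} → SUM(m.goals_against)=13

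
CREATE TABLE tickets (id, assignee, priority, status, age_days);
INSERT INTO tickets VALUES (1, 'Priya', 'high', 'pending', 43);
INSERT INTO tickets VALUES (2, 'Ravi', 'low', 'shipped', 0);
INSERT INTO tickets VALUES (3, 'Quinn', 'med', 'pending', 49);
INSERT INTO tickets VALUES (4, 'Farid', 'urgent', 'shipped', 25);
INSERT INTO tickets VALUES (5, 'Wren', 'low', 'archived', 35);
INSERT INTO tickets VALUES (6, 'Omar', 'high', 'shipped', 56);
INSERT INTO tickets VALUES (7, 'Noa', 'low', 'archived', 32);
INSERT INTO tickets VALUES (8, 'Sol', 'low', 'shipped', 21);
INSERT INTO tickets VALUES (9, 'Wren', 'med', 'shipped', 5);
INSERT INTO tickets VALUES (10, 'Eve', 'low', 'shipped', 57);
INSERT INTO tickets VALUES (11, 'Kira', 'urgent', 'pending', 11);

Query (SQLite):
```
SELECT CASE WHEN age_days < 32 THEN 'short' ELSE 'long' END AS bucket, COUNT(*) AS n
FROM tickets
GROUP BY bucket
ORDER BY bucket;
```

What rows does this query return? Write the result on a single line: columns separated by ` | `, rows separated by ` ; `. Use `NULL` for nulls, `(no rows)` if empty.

long | 6 ; short | 5

Bucket rows by age_days < 32 → 'short' else 'long'; count each bucket.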